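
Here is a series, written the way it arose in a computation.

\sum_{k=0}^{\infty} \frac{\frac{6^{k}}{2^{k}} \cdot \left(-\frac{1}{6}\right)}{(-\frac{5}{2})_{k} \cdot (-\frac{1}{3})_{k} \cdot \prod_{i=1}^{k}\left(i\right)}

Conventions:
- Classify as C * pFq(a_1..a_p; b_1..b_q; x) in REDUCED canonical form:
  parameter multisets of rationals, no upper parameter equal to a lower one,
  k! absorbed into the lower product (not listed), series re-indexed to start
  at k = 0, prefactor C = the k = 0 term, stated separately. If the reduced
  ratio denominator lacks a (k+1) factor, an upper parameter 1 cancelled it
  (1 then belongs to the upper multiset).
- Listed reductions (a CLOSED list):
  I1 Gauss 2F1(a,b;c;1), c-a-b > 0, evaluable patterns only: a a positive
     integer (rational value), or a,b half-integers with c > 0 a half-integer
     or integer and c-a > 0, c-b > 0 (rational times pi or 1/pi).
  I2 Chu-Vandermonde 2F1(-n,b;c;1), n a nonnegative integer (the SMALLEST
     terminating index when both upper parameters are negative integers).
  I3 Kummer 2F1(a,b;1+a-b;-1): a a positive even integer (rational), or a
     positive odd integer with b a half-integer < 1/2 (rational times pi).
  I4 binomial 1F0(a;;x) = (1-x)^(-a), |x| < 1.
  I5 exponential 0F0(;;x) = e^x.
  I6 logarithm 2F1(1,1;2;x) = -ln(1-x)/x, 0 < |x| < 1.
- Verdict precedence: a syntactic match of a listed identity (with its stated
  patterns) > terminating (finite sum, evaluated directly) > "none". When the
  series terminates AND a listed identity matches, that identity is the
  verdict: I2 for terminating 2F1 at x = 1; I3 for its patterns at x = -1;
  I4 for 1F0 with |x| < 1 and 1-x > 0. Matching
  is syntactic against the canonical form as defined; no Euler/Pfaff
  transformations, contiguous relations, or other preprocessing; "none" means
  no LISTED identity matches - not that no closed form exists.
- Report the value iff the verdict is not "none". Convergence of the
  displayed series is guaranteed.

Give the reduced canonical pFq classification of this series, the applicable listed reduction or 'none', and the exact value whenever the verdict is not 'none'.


With C = -\frac{1}{6}: the canonical form is 0F2(-; -\frac{5}{2}, -\frac{1}{3}; 3). Verdict: none. No listed pattern accepts 0F2(-; -\frac{5}{2}, -\frac{1}{3}; 3).

Key step: t_0 = -\frac{1}{6} here, and the product of the first k integers (C = -1/6, x = 3) is k!.
Ratio: r(k) = 3 * 1 / [(k-\frac{5}{2}) (k-\frac{1}{3}) (k+1)] - rational in k, leading ratio 3; with t_0 = -\frac{1}{6}, classification follows.


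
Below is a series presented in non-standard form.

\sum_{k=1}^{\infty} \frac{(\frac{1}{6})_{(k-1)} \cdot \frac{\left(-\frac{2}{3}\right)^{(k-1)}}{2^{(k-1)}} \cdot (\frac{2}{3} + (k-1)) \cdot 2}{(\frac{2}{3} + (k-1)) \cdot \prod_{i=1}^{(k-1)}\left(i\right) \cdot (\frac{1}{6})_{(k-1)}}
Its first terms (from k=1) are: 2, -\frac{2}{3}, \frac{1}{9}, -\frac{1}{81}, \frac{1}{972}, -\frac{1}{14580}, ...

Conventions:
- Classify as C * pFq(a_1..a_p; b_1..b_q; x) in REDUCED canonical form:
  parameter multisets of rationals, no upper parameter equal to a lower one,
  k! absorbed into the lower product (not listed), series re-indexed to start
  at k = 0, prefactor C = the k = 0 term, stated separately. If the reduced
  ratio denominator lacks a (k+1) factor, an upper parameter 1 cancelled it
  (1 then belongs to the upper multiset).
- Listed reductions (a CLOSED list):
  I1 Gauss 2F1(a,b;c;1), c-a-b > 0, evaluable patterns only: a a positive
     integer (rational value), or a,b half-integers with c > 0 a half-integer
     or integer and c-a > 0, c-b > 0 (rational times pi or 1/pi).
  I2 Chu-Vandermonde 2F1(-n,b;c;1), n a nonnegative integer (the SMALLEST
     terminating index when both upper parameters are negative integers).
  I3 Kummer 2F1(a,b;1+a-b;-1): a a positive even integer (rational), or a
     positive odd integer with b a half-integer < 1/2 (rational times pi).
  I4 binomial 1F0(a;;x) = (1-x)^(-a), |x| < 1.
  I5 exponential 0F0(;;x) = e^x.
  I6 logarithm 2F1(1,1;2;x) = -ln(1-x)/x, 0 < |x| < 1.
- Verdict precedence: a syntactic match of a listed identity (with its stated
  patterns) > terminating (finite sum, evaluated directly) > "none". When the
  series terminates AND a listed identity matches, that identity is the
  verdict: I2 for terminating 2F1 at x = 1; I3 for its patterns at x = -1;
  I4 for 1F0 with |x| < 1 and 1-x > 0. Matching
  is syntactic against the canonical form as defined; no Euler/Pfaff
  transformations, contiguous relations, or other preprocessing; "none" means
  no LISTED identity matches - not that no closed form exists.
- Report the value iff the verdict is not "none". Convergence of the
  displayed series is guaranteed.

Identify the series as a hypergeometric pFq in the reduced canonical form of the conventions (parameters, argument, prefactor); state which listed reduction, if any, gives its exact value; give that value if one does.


x = -\frac{1}{3} here; the reduced form reads 0F0, upper {-}, lower {-}, C = 2. Verdict: exponential (I5) matches (the 0F0 exponential series at x = -\frac{1}{3}). Value: 2 \cdot e^{-\frac{1}{3}}.

Structural cue: from the first term 2: the two k-th powers (C = 2, x = -1/3) combine into one argument.
Step ratio: r(k) = -\frac{1}{3} * 1 / [(k+1)] ; factor over Q: parameters, x = -\frac{1}{3}, and C = 2.


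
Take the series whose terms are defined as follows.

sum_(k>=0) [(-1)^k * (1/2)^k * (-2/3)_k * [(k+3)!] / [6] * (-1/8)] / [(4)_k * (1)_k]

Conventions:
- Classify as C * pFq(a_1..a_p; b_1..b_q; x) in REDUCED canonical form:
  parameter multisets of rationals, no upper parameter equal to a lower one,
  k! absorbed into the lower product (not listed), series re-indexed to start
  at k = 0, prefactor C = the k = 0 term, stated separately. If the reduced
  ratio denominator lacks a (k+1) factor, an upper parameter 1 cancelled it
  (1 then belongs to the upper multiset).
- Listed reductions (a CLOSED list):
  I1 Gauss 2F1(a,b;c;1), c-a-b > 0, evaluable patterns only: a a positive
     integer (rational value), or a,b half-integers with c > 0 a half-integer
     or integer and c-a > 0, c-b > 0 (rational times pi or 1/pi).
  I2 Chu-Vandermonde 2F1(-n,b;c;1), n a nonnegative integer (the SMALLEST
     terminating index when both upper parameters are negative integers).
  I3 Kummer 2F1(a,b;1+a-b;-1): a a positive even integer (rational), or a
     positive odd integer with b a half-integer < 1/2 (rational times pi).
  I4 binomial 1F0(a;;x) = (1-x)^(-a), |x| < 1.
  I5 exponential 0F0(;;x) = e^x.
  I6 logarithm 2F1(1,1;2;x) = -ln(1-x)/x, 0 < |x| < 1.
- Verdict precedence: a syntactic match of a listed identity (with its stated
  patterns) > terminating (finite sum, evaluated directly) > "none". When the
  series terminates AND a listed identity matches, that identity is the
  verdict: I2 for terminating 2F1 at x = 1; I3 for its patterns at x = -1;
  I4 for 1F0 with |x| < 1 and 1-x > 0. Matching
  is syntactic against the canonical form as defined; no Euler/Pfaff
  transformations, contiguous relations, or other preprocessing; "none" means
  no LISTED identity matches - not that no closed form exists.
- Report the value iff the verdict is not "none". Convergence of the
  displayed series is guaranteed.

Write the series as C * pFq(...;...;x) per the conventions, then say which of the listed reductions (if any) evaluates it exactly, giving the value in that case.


x = -1/2 here; the reduced form reads 1F0, upper {-2/3}, lower {-}, C = -1/8. Verdict (x = -1/2): the binomial series (I4) applies (the 1F0 binomial series: exponent 2/3, x = -1/2). Exact value: (-1/8) * (3/2)^(2/3).

Structural cue: t_0 = -1/8 here, and (1)_k (prefactor -1/8) is k! itself.
Consecutive-term ratio: r(k) = (-1/2) * (k-2/3) / [(k+1)] - rational in k, leading ratio (-1/2); with t_0 = -1/8, classification follows.


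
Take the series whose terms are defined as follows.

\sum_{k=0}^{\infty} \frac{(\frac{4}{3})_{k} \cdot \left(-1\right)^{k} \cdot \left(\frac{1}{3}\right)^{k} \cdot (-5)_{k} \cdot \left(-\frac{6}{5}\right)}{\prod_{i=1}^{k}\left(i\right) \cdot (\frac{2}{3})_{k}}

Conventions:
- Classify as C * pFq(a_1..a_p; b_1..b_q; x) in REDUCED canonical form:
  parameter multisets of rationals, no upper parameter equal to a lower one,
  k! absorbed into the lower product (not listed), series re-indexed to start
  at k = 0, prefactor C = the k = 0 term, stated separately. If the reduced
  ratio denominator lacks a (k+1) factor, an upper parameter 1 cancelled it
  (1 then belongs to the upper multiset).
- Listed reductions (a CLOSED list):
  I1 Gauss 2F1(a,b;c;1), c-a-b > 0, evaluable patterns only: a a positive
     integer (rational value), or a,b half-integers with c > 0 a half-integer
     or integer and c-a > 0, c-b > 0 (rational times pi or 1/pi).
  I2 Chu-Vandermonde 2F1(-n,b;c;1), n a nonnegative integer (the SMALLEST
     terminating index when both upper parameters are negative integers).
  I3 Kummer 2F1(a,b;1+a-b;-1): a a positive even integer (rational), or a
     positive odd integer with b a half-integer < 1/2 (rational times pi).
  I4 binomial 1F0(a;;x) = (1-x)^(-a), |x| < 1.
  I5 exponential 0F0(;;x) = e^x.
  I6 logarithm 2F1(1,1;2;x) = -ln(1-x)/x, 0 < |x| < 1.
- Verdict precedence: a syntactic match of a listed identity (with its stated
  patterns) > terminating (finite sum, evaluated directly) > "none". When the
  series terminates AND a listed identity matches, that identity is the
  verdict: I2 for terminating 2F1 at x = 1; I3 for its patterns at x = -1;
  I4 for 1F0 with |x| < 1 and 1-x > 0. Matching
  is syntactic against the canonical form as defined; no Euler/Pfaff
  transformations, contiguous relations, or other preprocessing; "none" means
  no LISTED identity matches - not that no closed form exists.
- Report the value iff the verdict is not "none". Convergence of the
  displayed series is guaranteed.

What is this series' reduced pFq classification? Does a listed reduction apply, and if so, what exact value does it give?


Prefactor -\frac{6}{5}, argument -\frac{1}{3}: 2F1 with upper {-5, \frac{4}{3}} over lower {\frac{2}{3}}. Verdict: terminating - no listed pattern fits, but -5 in the upper list cuts the series at k = 5; direct evaluation. Its exact value is -\frac{48197}{4455}.

Key step: with t_0 = -\frac{6}{5}, the product of the first k integers (C = -6/5) is k!.
Step ratio: r(k) = -\frac{1}{3} * (k-5) (k+\frac{4}{3}) / [(k+\frac{2}{3}) (k+1)] - rational in k, leading ratio -\frac{1}{3}; with t_0 = -\frac{6}{5}, classification follows.


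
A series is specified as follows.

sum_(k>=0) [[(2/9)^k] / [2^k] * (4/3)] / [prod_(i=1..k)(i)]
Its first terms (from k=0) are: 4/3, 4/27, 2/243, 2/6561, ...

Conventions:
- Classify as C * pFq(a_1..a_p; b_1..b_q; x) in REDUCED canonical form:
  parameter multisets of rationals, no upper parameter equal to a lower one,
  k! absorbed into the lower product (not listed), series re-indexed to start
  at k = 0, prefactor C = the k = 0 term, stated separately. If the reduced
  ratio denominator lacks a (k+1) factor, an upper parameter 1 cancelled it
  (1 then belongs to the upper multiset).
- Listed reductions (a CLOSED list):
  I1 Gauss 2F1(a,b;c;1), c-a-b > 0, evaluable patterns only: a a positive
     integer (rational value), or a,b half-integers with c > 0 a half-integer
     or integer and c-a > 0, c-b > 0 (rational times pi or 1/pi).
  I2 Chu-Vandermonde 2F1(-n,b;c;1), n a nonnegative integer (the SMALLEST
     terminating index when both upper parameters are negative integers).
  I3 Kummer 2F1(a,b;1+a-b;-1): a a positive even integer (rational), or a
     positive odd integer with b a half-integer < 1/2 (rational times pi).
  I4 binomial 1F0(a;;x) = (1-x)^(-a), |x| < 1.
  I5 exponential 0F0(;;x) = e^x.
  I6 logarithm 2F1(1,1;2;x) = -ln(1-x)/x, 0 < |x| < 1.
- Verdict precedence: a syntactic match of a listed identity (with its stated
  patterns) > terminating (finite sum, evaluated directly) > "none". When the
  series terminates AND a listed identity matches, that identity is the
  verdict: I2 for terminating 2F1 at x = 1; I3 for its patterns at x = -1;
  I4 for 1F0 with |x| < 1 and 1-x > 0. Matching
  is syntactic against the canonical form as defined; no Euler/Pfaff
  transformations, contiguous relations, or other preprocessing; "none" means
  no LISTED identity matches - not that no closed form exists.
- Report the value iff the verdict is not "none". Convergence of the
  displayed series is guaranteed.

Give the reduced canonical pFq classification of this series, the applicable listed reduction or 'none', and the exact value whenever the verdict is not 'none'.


The series (x = 1/9) is 0F0: upper {-}, lower {-}, prefactor 4/3. Verdict (x = 1/9): the I5 exponential reduction applies (the 0F0 exponential series at x = 1/9). Exact value: (4/3) * e^(1/9).

First insight: t_0 being 4/3, the two k-th powers (prefactor 4/3) combine into one argument.
Consecutive-term ratio: r(k) = (1/9) * 1 / [(k+1)] ; factor over Q: parameters, x = (1/9), and C = 4/3.


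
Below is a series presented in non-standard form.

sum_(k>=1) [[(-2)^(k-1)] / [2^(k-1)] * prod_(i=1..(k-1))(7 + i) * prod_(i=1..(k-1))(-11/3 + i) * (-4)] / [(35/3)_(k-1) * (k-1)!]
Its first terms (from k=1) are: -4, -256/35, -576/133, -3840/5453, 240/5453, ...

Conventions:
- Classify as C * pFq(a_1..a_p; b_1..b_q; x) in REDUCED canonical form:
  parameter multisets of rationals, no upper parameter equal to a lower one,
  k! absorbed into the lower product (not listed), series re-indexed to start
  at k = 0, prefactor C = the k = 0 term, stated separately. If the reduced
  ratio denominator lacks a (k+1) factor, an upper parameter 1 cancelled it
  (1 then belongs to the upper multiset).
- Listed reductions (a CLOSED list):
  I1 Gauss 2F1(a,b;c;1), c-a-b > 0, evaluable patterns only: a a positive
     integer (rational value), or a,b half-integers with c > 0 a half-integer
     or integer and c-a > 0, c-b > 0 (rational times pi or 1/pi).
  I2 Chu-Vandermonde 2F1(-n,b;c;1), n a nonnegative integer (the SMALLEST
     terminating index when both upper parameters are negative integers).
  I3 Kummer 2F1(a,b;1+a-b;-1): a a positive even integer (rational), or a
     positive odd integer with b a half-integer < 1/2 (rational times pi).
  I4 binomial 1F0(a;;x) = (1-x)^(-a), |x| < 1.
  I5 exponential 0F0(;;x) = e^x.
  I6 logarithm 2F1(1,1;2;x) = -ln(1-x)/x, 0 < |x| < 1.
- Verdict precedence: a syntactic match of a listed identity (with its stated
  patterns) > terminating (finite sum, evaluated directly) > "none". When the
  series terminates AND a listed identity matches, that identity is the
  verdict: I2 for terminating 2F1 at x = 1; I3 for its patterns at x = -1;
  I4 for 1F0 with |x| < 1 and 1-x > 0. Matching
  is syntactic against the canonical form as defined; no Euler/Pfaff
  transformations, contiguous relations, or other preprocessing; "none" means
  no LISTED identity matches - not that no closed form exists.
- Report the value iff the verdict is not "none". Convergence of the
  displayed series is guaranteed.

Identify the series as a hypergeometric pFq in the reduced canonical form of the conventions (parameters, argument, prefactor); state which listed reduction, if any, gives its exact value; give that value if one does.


This is -4 * 2F1(-8/3, 8; 35/3; -1) in reduced canonical form. Verdict: the Kummer evaluation I3 applies (x = -1; c = 35/3 equals 1+a-b for upper {-8/3, 8}: listed pattern). Its exact value is -138736/8505.

The tell: x = (-1) and the running product (C = -4) telescopes to a rising factorial.
Term ratio: r(k) = (-1) * (k-8/3) (k+8) / [(k+35/3) (k+1)] ; factor over Q: parameters, x = (-1), and C = -4.


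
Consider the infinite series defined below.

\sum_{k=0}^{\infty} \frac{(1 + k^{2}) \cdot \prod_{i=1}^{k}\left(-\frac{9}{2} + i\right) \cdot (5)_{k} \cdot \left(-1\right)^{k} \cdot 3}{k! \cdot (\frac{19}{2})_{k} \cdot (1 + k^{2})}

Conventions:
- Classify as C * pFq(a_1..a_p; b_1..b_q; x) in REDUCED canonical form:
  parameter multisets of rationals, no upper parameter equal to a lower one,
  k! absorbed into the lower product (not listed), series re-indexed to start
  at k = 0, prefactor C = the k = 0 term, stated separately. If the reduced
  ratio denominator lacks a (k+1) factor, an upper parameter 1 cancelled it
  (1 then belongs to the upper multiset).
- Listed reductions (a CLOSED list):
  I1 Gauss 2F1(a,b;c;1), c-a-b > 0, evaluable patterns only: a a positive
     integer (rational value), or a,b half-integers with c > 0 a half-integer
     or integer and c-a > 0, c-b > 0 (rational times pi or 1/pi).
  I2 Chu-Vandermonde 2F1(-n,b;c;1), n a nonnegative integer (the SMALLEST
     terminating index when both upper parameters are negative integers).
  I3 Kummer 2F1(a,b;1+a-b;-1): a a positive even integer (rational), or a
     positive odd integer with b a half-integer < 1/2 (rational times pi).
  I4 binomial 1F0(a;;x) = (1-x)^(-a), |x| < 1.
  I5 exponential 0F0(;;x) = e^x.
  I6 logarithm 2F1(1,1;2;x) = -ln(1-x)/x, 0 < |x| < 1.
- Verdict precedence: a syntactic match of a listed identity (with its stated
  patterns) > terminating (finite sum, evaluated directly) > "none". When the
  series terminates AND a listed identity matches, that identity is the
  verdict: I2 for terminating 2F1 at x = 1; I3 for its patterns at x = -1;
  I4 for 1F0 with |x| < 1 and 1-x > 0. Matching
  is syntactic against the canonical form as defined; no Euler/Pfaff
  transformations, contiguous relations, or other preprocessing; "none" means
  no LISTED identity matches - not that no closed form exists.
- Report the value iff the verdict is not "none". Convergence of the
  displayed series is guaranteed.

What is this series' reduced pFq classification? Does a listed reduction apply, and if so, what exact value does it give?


x = -1 here; the reduced form reads 2F1, upper {-\frac{7}{2}, 5}, lower {\frac{19}{2}}, C = 3. Verdict: Kummer's theorem (I3) fires (x = -1; c = \frac{19}{2} equals 1+a-b for upper {-\frac{7}{2}, 5}: listed pattern). Sum: \frac{2297295}{524288} \cdot \pi.

Structural cue: t_0 = 3 here, and k^2 + 1 divides numerator and denominator alike; prefactor 3 after cancelling.
Ratio: r(k) = -1 * (k-\frac{7}{2}) (k+5) / [(k+\frac{19}{2}) (k+1)] - rational; roots negated = parameters, x = -1, C = 3.


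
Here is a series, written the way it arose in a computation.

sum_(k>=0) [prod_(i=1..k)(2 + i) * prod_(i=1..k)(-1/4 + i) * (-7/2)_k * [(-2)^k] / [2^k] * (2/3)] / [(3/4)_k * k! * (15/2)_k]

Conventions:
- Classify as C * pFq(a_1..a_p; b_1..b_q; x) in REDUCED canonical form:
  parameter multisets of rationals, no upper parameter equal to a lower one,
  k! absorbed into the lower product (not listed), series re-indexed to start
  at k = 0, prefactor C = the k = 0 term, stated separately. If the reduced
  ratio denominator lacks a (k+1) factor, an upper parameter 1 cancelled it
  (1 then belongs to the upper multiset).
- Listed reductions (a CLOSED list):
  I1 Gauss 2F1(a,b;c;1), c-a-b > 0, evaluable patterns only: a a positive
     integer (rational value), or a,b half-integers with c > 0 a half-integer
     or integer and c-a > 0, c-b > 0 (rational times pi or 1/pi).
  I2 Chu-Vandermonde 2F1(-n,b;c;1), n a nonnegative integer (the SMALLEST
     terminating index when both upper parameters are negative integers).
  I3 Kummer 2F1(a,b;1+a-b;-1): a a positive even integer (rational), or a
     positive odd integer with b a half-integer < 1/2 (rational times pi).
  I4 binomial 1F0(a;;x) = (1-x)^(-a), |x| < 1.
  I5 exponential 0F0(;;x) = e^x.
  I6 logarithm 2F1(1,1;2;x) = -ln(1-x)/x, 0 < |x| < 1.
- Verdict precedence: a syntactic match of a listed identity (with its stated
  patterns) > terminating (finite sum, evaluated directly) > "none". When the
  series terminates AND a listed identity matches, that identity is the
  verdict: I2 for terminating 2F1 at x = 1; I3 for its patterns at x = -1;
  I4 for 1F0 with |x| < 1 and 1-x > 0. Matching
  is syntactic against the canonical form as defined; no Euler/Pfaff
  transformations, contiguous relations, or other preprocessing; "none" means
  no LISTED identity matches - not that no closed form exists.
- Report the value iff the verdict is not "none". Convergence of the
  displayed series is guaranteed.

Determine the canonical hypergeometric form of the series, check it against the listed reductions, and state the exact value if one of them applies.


At argument -1: a 2F1 with upper {-7/2, 3}, lower {15/2}, scaled by C = 2/3. Verdict: Kummer's theorem (I3) fires (x = -1; c = 15/2 equals 1+a-b for upper {-7/2, 3}: listed pattern). Its exact value is (3003/4096) * pi.

The tell: from the first term 2/3: the running product (C = 2/3) telescopes to a rising factorial.
Step ratio: r(k) = (-1) * (k-7/2) (k+3) / [(k+15/2) (k+1)] - rational in k, leading ratio (-1); with t_0 = 2/3, classification follows.


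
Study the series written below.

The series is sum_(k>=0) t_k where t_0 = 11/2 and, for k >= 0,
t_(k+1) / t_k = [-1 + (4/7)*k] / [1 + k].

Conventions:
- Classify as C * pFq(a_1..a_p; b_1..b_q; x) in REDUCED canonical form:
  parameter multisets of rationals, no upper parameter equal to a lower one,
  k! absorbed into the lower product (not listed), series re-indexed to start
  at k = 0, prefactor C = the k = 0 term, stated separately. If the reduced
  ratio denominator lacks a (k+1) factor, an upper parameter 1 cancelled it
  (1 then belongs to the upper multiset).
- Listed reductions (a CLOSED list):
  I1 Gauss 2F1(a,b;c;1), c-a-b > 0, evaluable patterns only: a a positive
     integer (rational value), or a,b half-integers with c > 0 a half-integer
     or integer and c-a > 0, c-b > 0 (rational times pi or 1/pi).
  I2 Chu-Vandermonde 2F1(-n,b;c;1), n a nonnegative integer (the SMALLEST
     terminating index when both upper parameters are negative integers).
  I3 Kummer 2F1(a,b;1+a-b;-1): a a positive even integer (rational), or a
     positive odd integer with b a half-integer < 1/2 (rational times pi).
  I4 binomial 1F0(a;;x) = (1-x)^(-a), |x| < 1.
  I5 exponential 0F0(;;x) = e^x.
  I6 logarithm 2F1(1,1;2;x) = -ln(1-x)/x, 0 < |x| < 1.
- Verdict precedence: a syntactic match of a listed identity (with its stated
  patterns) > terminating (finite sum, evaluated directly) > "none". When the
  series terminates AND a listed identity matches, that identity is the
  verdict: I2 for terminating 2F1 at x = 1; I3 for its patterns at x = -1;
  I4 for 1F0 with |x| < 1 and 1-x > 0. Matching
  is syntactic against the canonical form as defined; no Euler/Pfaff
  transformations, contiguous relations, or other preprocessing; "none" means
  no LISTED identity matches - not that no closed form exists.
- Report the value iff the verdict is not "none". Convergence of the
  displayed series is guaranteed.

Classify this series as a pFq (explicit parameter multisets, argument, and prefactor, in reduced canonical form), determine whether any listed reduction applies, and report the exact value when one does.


Reduced: x = 4/7, 1F0, upper = {-7/4}, lower = {-}, C = 11/2. Verdict: binomial (I4) matches (the 1F0 binomial series: exponent 7/4, x = 4/7). Hence: (11/2) * (3/7)^(7/4).

Key observation: t_0 = 11/2 here, and roots of the ratio polynomials (prefactor 11/2) are the negated parameters.
Adjacent-term ratio: r(k) = (4/7) * (k-7/4) / [(k+1)] - rational in k. x = (4/7); t_0 = 11/2; negate the roots.


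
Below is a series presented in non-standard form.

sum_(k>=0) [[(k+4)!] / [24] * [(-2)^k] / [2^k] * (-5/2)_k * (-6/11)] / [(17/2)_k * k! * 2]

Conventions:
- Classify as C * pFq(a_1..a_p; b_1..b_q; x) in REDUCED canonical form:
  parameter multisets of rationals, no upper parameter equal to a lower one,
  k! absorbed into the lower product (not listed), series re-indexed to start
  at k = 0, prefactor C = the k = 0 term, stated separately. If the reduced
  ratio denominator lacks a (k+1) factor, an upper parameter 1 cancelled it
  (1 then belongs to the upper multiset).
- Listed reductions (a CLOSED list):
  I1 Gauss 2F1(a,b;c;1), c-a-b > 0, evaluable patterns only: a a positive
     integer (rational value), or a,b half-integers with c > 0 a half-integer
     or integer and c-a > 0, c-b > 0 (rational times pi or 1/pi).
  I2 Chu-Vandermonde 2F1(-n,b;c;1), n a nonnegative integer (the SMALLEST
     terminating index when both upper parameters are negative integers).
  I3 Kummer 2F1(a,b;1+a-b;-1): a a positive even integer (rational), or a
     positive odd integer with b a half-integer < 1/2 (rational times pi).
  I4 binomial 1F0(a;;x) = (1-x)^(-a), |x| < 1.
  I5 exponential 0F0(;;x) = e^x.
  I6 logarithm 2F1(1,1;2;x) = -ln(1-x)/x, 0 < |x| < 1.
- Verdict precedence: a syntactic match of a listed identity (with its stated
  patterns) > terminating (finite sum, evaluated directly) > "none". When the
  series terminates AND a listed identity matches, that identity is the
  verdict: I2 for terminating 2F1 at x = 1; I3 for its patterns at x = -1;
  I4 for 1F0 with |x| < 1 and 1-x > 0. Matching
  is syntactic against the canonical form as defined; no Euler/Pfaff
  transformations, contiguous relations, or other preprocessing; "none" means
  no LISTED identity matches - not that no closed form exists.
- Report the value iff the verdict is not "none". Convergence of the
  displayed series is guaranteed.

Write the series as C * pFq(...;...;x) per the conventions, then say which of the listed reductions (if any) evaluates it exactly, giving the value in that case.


The tell: with t_0 = -3/11, the constant factors (C = -3/11) combine into one prefactor.
Consecutive-term ratio: r(k) = (-1) * (k-5/2) (k+5) / [(k+17/2) (k+1)] - rational; roots negated = parameters, x = (-1), C = -3/11.

This is -3/11 * 2F1(-5/2, 5; 17/2; -1) in reduced canonical form. Verdict: the Kummer evaluation I3 applies (x = -1; c = 17/2 equals 1+a-b for upper {-5/2, 5}: listed pattern). Exact value: (-36855/131072) * pi.


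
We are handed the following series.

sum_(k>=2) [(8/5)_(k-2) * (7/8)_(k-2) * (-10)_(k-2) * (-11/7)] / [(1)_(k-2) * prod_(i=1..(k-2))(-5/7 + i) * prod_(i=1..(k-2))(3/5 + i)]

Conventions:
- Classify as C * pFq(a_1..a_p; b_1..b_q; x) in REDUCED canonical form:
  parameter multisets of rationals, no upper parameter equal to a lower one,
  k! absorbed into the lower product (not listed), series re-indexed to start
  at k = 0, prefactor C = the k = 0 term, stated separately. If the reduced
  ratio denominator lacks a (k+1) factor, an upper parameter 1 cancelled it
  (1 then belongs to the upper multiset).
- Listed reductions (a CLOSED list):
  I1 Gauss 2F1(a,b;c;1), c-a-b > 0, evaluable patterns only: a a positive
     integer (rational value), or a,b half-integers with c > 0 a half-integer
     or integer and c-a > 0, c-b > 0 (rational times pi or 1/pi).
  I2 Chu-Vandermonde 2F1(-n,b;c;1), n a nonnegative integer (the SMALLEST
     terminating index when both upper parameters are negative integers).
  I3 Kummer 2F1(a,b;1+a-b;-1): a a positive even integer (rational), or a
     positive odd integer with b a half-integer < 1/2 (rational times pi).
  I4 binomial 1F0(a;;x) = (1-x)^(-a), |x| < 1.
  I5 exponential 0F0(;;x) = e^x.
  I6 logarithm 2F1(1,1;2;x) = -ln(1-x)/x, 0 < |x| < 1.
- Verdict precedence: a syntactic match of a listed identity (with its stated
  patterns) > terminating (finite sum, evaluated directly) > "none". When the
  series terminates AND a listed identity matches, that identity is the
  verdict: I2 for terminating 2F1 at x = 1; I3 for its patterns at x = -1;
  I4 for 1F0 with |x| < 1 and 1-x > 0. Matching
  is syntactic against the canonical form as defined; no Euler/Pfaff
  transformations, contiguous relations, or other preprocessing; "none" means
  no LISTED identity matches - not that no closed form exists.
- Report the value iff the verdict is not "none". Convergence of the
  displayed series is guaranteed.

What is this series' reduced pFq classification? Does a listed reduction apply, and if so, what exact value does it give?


Structural cue: with t_0 = -11/7, the lower running product (C = -11/7, x = 1) is a rising factorial.
Step ratio: r(k) = 1 * (k-10) (k+7/8) / [(k+2/7) (k+1)] - rational; roots negated = parameters, x = 1, C = -11/7.

x = 1 here; the reduced form reads 2F1, upper {-10, 7/8}, lower {2/7}, C = -11/7. Verdict: Chu-Vandermonde (I2) matches (terminating 2F1 at x = 1 with n = 10, b = 7/8, c = 2/7). Exact value: 13410433633908861/70196670607917056.


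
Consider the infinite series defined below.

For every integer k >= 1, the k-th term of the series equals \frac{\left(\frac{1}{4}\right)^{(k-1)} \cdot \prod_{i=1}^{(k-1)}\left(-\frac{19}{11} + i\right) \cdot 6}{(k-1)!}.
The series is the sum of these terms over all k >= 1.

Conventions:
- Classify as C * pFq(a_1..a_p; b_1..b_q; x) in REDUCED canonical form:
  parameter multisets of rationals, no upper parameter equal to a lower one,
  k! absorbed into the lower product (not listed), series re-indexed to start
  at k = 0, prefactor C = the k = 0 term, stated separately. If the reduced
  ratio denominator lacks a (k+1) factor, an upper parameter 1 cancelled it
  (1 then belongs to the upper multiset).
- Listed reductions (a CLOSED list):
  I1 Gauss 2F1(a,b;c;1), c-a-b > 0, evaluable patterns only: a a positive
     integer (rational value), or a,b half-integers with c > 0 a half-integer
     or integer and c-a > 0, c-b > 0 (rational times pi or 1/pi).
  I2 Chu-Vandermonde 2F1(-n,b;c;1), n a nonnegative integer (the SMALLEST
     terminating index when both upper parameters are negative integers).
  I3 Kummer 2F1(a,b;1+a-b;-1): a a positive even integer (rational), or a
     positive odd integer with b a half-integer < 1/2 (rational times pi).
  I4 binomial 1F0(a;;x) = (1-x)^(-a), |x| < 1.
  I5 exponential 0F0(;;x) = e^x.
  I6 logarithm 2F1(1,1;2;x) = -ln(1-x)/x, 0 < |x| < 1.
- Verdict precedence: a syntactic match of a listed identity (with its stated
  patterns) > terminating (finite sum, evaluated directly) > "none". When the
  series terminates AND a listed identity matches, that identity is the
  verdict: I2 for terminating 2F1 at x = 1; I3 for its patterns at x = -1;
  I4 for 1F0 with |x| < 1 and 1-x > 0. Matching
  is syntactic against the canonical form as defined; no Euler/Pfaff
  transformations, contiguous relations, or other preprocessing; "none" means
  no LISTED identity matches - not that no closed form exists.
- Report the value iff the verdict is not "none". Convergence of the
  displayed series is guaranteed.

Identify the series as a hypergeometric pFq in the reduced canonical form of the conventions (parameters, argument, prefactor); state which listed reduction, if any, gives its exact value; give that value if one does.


At argument \frac{1}{4}: a 1F0 with upper {-\frac{8}{11}}, lower {-}, scaled by C = 6. Verdict: binomial (I4) fires (the 1F0 binomial series: exponent 8/11, x = \frac{1}{4}). Value: 6 \cdot \left(\frac{3}{4}\right)^{\frac{8}{11}}.

First insight: t_0 being 6, the running product (C = 6, x = 1/4) telescopes to a rising factorial.
Ratio: r(k) = \frac{1}{4} * (k-\frac{8}{11}) / [(k+1)] - rational; roots negated = parameters, x = \frac{1}{4}, C = 6.


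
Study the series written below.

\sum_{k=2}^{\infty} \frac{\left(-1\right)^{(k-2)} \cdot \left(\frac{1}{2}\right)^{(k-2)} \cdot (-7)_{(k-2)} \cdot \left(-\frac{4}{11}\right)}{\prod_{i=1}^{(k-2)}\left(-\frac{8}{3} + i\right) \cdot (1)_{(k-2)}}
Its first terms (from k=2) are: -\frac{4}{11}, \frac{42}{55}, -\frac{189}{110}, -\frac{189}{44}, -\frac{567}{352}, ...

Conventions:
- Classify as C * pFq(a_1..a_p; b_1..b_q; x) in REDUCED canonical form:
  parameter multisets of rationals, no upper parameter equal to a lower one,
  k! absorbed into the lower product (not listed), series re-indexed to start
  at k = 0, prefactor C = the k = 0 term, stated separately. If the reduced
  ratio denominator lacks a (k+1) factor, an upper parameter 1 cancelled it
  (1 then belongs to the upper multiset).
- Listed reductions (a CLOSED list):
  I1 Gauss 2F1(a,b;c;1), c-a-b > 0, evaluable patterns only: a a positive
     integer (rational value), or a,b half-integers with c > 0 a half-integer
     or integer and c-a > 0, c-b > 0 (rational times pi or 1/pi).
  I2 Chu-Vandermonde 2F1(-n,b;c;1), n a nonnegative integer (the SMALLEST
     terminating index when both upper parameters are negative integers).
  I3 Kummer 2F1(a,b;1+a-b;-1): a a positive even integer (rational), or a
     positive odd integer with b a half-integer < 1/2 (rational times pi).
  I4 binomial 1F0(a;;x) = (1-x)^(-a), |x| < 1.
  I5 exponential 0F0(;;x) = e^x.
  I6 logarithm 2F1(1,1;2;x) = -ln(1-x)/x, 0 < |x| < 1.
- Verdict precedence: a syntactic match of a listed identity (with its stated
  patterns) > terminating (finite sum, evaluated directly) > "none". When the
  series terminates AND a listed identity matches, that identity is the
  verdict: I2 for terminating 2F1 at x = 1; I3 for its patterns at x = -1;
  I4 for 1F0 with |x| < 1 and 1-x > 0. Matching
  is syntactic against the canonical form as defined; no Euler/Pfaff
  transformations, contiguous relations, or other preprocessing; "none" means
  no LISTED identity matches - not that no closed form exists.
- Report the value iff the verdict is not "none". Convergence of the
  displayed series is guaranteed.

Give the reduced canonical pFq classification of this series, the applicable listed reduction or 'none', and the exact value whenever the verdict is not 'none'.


Classification (C = -\frac{4}{11}): 1F1 with upper {-7}, lower {-\frac{5}{3}}, argument x = -\frac{1}{2}. Verdict: terminating. (-7)_k vanishes past k = 7, leaving a 8-term sum, computed directly. Sum: -\frac{3814145}{512512}.

The tell: from the first term -\frac{4}{11}: the (-1)^k factor (C = -4/11, x = -1/2) folds into the argument's sign.
Adjacent-term ratio: r(k) = -\frac{1}{2} * (k-7) / [(k-\frac{5}{3}) (k+1)] - rational; roots negated = parameters, x = -\frac{1}{2}, C = -\frac{4}{11}.


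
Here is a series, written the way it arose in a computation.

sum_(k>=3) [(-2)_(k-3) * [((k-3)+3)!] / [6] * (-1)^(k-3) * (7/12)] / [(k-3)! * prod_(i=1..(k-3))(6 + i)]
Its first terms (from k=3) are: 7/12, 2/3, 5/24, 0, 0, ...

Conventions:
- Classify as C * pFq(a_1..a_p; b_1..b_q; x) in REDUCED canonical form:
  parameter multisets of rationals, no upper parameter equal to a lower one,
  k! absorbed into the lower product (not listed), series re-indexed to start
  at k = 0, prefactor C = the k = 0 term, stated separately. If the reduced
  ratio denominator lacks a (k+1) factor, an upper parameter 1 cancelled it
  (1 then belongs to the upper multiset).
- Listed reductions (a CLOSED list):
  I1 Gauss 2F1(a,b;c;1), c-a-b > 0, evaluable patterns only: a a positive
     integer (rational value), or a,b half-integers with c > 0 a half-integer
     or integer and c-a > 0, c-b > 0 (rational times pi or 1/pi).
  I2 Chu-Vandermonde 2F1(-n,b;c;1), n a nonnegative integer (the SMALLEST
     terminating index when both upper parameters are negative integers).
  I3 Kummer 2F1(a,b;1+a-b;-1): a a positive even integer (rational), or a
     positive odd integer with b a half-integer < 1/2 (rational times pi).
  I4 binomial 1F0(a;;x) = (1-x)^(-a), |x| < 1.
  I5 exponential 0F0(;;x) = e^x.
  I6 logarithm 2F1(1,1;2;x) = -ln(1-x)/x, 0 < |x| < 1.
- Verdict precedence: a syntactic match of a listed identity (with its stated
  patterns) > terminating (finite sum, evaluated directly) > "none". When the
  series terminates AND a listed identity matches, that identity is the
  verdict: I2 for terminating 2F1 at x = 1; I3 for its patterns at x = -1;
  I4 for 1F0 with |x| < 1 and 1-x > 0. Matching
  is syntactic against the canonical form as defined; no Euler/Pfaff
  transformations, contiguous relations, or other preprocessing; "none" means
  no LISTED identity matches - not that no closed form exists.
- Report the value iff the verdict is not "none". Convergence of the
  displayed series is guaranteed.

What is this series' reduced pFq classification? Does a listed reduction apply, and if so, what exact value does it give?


x = -1 here; the reduced form reads 2F1, upper {-2, 4}, lower {7}, C = 7/12. Verdict at x = -1: Kummer's theorem (I3) matches (x = -1; c = 7 equals 1+a-b for upper {-2, 4}: listed pattern). Hence: 35/24.

Structural cue: x = (-1) and the lower running product (C = 7/12) is a rising factorial.
Term ratio: r(k) = (-1) * (k-2) (k+4) / [(k+7) (k+1)] ; factor over Q: parameters, x = (-1), and C = 7/12.


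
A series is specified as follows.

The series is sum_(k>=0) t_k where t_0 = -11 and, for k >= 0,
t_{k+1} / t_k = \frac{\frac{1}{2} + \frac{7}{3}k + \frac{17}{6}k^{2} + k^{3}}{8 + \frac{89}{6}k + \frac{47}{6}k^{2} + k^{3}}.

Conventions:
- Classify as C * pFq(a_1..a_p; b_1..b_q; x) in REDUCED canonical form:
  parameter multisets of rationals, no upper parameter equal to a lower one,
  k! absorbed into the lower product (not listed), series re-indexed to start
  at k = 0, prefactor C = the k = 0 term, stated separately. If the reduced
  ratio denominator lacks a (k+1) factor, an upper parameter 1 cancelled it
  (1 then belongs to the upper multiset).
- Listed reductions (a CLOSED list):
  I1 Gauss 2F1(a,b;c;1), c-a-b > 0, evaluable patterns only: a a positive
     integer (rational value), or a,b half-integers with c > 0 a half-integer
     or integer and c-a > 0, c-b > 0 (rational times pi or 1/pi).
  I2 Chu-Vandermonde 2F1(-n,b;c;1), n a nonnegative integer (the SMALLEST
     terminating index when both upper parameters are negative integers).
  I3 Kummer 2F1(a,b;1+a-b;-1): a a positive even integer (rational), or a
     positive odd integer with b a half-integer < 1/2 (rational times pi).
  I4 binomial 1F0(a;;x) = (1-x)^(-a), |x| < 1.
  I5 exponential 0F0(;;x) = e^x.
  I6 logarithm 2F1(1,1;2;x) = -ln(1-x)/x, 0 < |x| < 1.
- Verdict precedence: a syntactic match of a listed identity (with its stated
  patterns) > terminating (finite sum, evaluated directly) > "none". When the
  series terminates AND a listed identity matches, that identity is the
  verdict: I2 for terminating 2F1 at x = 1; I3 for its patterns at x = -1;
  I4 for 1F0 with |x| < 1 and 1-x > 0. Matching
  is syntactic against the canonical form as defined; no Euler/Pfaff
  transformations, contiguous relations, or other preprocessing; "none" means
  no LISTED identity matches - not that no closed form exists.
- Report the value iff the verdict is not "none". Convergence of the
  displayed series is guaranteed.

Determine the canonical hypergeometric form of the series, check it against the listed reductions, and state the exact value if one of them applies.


This is -11 * 2F1(\frac{1}{3}, 1; \frac{16}{3}; 1) in reduced canonical form. Verdict (x = 1): Gauss's theorem (I1) applies (x = 1: the Gamma ratio telescopes since c-a-b = 4 > 0 and a = 1 in Z>0). Sum: -\frac{143}{12}.

Structural cue: t_0 being -11, factor the ratio over Q (prefactor -11): negated roots = parameters.
Adjacent-term ratio: r(k) = 1 * (k+\frac{1}{3}) (k+1) / [(k+\frac{16}{3}) (k+1)] - poly over poly, x = 1 from leading terms; C = -11 at k = 0.


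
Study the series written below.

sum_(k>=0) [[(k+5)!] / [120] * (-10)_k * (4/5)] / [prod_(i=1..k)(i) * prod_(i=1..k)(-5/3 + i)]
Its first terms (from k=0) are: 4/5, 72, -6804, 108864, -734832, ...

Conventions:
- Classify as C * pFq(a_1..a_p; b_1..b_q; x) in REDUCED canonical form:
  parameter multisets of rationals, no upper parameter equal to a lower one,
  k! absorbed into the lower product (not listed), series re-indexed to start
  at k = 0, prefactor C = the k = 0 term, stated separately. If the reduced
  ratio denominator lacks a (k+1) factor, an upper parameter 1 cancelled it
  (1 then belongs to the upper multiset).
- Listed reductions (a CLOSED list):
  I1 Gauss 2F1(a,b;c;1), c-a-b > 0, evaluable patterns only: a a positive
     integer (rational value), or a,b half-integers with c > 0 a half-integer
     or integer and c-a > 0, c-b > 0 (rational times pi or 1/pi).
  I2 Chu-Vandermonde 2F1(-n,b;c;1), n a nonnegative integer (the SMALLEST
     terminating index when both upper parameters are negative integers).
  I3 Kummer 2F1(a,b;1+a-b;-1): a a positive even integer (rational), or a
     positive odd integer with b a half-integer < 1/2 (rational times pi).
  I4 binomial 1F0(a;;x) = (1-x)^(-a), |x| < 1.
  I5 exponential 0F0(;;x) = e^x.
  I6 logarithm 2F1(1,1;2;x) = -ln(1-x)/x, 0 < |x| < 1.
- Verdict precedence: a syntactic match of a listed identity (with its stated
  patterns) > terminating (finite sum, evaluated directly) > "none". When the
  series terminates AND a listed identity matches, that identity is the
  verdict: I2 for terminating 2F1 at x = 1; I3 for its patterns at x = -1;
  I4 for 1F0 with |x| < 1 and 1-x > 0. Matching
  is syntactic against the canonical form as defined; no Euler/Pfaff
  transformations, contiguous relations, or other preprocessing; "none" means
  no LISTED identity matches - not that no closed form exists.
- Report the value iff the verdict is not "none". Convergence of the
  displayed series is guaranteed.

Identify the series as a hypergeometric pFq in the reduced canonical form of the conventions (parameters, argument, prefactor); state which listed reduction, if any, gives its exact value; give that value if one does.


At argument 1: a 2F1 with upper {-10, 6}, lower {-2/3}, scaled by C = 4/5. Verdict (x = 1): Chu-Vandermonde (I2) applies (terminating 2F1 at x = 1 with n = 10, b = 6, c = -2/3). Exact value: 476/6175.

Key observation: t_0 being 4/5, the factorial ratio (C = 4/5, x = 1) (k+a-1)!/(a-1)! is a rising factorial (a)_k.
Step ratio: r(k) = 1 * (k-10) (k+6) / [(k-2/3) (k+1)] - rational in k, leading ratio 1; with t_0 = 4/5, classification follows.
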